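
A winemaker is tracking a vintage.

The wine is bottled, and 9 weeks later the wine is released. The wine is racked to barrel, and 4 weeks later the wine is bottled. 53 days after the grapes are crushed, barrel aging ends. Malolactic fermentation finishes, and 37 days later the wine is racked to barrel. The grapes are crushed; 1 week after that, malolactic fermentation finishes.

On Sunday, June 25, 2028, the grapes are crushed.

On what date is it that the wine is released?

The grapes are crushed: Jun 25, 2028.
Malolactic fermentation finishes: Jun 25, 2028 + 1 week = Jul 2, 2028.
The wine is racked to barrel: Jul 2, 2028 + 37 days = Aug 8, 2028.
The wine is bottled: Aug 8, 2028 + 4 weeks = Sep 5, 2028.
The wine is released: Sep 5, 2028 + 9 weeks = Nov 7, 2028.

Tuesday, November 7, 2028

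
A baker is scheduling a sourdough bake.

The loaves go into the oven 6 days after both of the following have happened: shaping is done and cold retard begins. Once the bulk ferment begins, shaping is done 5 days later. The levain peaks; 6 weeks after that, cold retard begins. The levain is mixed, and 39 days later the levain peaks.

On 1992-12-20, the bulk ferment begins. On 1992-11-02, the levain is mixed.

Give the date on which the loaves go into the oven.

1993-01-28

The bulk ferment begins: Dec 20, 1992.
Shaping is done: Dec 20, 1992 + 5 days = Dec 25, 1992.
The levain is mixed: Nov 2, 1992.
The levain peaks: Nov 2, 1992 + 39 days = Dec 11, 1992.
Cold retard begins: Dec 11, 1992 + 6 weeks = Jan 22, 1993.
Both prerequisites met — shaping is done (Dec 25, 1992), cold retard begins (Jan 22, 1993); the later is Jan 22, 1993.
The loaves go into the oven: Jan 22, 1993 + 6 days = Jan 28, 1993.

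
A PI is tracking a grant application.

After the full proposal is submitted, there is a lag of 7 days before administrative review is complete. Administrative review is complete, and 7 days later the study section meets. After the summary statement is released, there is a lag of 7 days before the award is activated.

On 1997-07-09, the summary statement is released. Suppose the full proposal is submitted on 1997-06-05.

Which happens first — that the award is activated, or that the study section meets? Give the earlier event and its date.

The summary statement is released: Jul 9, 1997.
The award is activated: Jul 9, 1997 + 7 days = Jul 16, 1997.
The full proposal is submitted: Jun 5, 1997.
Administrative review is complete: Jun 5, 1997 + 7 days = Jun 12, 1997.
The study section meets: Jun 12, 1997 + 7 days = Jun 19, 1997.
Comparing: the award is activated on Jul 16, 1997 vs the study section meets on Jun 19, 1997. Earlier: the study section meets.

The study section meets — 1997-06-19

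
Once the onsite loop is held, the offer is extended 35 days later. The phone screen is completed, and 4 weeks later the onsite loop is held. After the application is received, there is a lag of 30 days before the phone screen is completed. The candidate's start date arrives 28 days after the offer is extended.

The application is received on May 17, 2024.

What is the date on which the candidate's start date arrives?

The application is received: May 17, 2024.
The phone screen is completed: May 17, 2024 + 30 days = Jun 16, 2024.
The onsite loop is held: Jun 16, 2024 + 4 weeks = Jul 14, 2024.
The offer is extended: Jul 14, 2024 + 35 days = Aug 18, 2024.
The candidate's start date arrives: Aug 18, 2024 + 28 days = Sep 15, 2024.

September 15, 2024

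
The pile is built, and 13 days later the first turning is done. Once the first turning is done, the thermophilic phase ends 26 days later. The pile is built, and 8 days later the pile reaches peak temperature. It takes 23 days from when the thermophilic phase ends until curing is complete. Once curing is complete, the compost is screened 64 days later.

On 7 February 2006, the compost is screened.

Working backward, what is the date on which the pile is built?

4 October 2005

The compost is screened: Feb 7, 2006.
Curing is complete: Feb 7, 2006 − 64 days = Dec 5, 2005.
The thermophilic phase ends: Dec 5, 2005 − 23 days = Nov 12, 2005.
The first turning is done: Nov 12, 2005 − 26 days = Oct 17, 2005.
The pile is built: Oct 17, 2005 − 13 days = Oct 4, 2005.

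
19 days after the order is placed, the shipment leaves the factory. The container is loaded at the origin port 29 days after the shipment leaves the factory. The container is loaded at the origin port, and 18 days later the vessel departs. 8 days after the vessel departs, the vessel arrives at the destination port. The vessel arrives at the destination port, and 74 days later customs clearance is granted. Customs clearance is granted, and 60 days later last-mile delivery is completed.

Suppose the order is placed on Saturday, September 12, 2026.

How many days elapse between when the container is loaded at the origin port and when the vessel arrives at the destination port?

Causal path: the container is loaded at the origin port → the vessel departs → the vessel arrives at the destination port.
Total delay along the path: 18 + 8 = 26 days.

26 days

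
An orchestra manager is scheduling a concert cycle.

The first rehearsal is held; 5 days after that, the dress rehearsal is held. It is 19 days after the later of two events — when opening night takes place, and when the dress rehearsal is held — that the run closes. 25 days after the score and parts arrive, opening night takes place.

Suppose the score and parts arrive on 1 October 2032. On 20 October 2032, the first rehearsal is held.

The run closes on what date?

The score and parts arrive: Oct 1, 2032.
Opening night takes place: Oct 1, 2032 + 25 days = Oct 26, 2032.
The first rehearsal is held: Oct 20, 2032.
The dress rehearsal is held: Oct 20, 2032 + 5 days = Oct 25, 2032.
Both prerequisites met — opening night takes place (Oct 26, 2032), the dress rehearsal is held (Oct 25, 2032); the later is Oct 26, 2032.
The run closes: Oct 26, 2032 + 19 days = Nov 14, 2032.

14 November 2032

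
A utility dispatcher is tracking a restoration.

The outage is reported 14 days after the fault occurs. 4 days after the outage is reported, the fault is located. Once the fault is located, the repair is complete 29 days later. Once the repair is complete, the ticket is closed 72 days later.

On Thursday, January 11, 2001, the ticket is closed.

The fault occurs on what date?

Thursday, September 14, 2000

The ticket is closed: Jan 11, 2001.
The repair is complete: Jan 11, 2001 − 72 days = Oct 31, 2000.
The fault is located: Oct 31, 2000 − 29 days = Oct 2, 2000.
The outage is reported: Oct 2, 2000 − 4 days = Sep 28, 2000.
The fault occurs: Sep 28, 2000 − 14 days = Sep 14, 2000.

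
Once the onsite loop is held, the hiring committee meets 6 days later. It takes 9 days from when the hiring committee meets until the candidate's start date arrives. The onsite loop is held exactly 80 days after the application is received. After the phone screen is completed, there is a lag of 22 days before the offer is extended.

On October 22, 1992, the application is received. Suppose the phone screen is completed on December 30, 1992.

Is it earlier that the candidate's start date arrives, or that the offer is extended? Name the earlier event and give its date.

The offer is extended — January 21, 1993

The application is received: Oct 22, 1992.
The onsite loop is held: Oct 22, 1992 + 80 days = Jan 10, 1993.
The hiring committee meets: Jan 10, 1993 + 6 days = Jan 16, 1993.
The candidate's start date arrives: Jan 16, 1993 + 9 days = Jan 25, 1993.
The phone screen is completed: Dec 30, 1992.
The offer is extended: Dec 30, 1992 + 22 days = Jan 21, 1993.
Comparing: the candidate's start date arrives on Jan 25, 1993 vs the offer is extended on Jan 21, 1993. Earlier: the offer is extended.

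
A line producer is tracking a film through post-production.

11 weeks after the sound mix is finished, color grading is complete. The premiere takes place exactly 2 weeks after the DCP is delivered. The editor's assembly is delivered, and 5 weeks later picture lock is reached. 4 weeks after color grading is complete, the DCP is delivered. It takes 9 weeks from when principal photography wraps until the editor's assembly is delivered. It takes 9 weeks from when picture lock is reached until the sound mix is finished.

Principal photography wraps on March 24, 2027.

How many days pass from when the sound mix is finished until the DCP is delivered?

105 days

Causal path: the sound mix is finished → color grading is complete → the DCP is delivered.
Total delay along the path: 11 + 4 weeks = 15 weeks = 105 days.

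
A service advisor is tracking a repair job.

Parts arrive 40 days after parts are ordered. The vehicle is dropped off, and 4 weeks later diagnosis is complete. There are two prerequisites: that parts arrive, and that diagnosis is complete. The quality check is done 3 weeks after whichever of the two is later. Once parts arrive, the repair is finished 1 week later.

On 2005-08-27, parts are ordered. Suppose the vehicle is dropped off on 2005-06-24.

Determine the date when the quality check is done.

Parts are ordered: Aug 27, 2005.
Parts arrive: Aug 27, 2005 + 40 days = Oct 6, 2005.
The vehicle is dropped off: Jun 24, 2005.
Diagnosis is complete: Jun 24, 2005 + 4 weeks = Jul 22, 2005.
Both prerequisites met — parts arrive (Oct 6, 2005), diagnosis is complete (Jul 22, 2005); the later is Oct 6, 2005.
The quality check is done: Oct 6, 2005 + 3 weeks = Oct 27, 2005.

2005-10-27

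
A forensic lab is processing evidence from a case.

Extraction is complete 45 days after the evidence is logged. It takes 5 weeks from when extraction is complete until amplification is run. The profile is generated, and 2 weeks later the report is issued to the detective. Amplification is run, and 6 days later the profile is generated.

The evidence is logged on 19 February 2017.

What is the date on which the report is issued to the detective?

The evidence is logged: Feb 19, 2017.
Extraction is complete: Feb 19, 2017 + 45 days = Apr 5, 2017.
Amplification is run: Apr 5, 2017 + 5 weeks = May 10, 2017.
The profile is generated: May 10, 2017 + 6 days = May 16, 2017.
The report is issued to the detective: May 16, 2017 + 2 weeks = May 30, 2017.

30 May 2017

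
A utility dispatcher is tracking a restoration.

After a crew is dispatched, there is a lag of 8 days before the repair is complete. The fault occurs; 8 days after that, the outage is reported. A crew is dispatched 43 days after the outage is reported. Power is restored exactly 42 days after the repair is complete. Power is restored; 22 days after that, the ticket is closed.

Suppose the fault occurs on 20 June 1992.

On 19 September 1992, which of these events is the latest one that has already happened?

The fault occurs: Jun 20, 1992.
The outage is reported: Jun 20, 1992 + 8 days = Jun 28, 1992.
A crew is dispatched: Jun 28, 1992 + 43 days = Aug 10, 1992.
The repair is complete: Aug 10, 1992 + 8 days = Aug 18, 1992.
Power is restored: Aug 18, 1992 + 42 days = Sep 29, 1992.
The ticket is closed: Sep 29, 1992 + 22 days = Oct 21, 1992.
Sep 19, 1992 falls between when the repair is complete (Aug 18, 1992) and when power is restored (Sep 29, 1992).

The repair is complete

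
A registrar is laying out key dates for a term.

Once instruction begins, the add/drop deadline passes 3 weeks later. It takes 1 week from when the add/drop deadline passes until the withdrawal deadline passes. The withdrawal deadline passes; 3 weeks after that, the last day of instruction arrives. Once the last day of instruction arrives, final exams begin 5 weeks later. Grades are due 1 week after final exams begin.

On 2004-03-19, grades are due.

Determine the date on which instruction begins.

2003-12-19

Grades are due: Mar 19, 2004.
Final exams begin: Mar 19, 2004 − 1 week = Mar 12, 2004.
The last day of instruction arrives: Mar 12, 2004 − 5 weeks = Feb 6, 2004.
The withdrawal deadline passes: Feb 6, 2004 − 3 weeks = Jan 16, 2004.
The add/drop deadline passes: Jan 16, 2004 − 1 week = Jan 9, 2004.
Instruction begins: Jan 9, 2004 − 3 weeks = Dec 19, 2003.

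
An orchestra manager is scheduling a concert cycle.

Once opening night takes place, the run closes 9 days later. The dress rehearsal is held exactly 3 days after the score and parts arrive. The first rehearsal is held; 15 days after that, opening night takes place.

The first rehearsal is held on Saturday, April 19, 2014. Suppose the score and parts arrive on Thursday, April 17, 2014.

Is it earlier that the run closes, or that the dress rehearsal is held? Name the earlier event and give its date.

The first rehearsal is held: Apr 19, 2014.
Opening night takes place: Apr 19, 2014 + 15 days = May 4, 2014.
The run closes: May 4, 2014 + 9 days = May 13, 2014.
The score and parts arrive: Apr 17, 2014.
The dress rehearsal is held: Apr 17, 2014 + 3 days = Apr 20, 2014.
Comparing: the run closes on May 13, 2014 vs the dress rehearsal is held on Apr 20, 2014. Earlier: the dress rehearsal is held.

The dress rehearsal is held — Sunday, April 20, 2014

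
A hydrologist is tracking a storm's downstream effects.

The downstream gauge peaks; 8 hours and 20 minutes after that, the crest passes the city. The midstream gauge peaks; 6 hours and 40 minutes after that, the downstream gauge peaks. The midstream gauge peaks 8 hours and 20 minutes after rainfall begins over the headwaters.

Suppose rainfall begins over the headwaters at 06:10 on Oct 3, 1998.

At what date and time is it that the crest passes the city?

05:30 on Oct 4, 1998

Rainfall begins over the headwaters: 06:10 Oct 3, 1998.
The midstream gauge peaks: 06:10 Oct 3, 1998 + 8h20m = 14:30 Oct 3, 1998.
The downstream gauge peaks: 14:30 Oct 3, 1998 + 6h40m = 21:10 Oct 3, 1998.
The crest passes the city: 21:10 Oct 3, 1998 + 8h20m = 05:30 Oct 4, 1998.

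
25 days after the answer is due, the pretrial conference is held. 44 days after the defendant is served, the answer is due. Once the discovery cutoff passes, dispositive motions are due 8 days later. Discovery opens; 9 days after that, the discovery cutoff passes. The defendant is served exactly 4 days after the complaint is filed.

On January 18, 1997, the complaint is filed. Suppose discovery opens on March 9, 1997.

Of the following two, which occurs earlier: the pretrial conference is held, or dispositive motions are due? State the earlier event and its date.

The complaint is filed: Jan 18, 1997.
The defendant is served: Jan 18, 1997 + 4 days = Jan 22, 1997.
The answer is due: Jan 22, 1997 + 44 days = Mar 7, 1997.
The pretrial conference is held: Mar 7, 1997 + 25 days = Apr 1, 1997.
Discovery opens: Mar 9, 1997.
The discovery cutoff passes: Mar 9, 1997 + 9 days = Mar 18, 1997.
Dispositive motions are due: Mar 18, 1997 + 8 days = Mar 26, 1997.
Comparing: the pretrial conference is held on Apr 1, 1997 vs dispositive motions are due on Mar 26, 1997. Earlier: dispositive motions are due.

Dispositive motions are due — March 26, 1997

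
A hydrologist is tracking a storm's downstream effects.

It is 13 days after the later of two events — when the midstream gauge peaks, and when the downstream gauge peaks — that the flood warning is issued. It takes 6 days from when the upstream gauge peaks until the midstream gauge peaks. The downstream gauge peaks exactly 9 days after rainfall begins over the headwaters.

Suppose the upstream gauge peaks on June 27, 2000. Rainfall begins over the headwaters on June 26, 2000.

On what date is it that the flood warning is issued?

July 18, 2000

The upstream gauge peaks: Jun 27, 2000.
The midstream gauge peaks: Jun 27, 2000 + 6 days = Jul 3, 2000.
Rainfall begins over the headwaters: Jun 26, 2000.
The downstream gauge peaks: Jun 26, 2000 + 9 days = Jul 5, 2000.
Both prerequisites met — the midstream gauge peaks (Jul 3, 2000), the downstream gauge peaks (Jul 5, 2000); the later is Jul 5, 2000.
The flood warning is issued: Jul 5, 2000 + 13 days = Jul 18, 2000.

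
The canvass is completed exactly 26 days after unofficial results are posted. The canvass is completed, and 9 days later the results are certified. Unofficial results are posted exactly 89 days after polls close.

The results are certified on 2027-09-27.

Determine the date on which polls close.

The results are certified: Sep 27, 2027.
The canvass is completed: Sep 27, 2027 − 9 days = Sep 18, 2027.
Unofficial results are posted: Sep 18, 2027 − 26 days = Aug 23, 2027.
Polls close: Aug 23, 2027 − 89 days = May 26, 2027.

2027-05-26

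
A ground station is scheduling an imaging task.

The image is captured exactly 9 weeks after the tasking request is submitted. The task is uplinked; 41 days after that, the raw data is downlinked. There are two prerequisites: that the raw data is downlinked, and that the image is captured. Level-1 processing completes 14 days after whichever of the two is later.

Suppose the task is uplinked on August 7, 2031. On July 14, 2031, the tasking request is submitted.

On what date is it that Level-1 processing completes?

The task is uplinked: Aug 7, 2031.
The raw data is downlinked: Aug 7, 2031 + 41 days = Sep 17, 2031.
The tasking request is submitted: Jul 14, 2031.
The image is captured: Jul 14, 2031 + 9 weeks = Sep 15, 2031.
Both prerequisites met — the raw data is downlinked (Sep 17, 2031), the image is captured (Sep 15, 2031); the later is Sep 17, 2031.
Level-1 processing completes: Sep 17, 2031 + 14 days = Oct 1, 2031.

October 1, 2031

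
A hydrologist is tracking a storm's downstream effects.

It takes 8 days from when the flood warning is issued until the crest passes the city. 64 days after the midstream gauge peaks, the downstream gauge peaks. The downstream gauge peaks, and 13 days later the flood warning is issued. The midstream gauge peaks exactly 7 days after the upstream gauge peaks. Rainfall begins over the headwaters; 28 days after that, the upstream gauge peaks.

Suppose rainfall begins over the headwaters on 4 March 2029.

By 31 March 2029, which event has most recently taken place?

Rainfall begins over the headwaters: Mar 4, 2029.
The upstream gauge peaks: Mar 4, 2029 + 28 days = Apr 1, 2029.
The midstream gauge peaks: Apr 1, 2029 + 7 days = Apr 8, 2029.
The downstream gauge peaks: Apr 8, 2029 + 64 days = Jun 11, 2029.
The flood warning is issued: Jun 11, 2029 + 13 days = Jun 24, 2029.
The crest passes the city: Jun 24, 2029 + 8 days = Jul 2, 2029.
Mar 31, 2029 falls between when rainfall begins over the headwaters (Mar 4, 2029) and when the upstream gauge peaks (Apr 1, 2029).

Rainfall begins over the headwaters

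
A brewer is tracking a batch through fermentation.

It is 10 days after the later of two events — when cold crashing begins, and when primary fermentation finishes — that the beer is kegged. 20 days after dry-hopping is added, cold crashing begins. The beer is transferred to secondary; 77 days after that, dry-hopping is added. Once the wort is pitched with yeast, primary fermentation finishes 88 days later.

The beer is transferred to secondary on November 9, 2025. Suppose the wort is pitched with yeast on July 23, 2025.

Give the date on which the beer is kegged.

February 24, 2026

The beer is transferred to secondary: Nov 9, 2025.
Dry-hopping is added: Nov 9, 2025 + 77 days = Jan 25, 2026.
Cold crashing begins: Jan 25, 2026 + 20 days = Feb 14, 2026.
The wort is pitched with yeast: Jul 23, 2025.
Primary fermentation finishes: Jul 23, 2025 + 88 days = Oct 19, 2025.
Both prerequisites met — cold crashing begins (Feb 14, 2026), primary fermentation finishes (Oct 19, 2025); the later is Feb 14, 2026.
The beer is kegged: Feb 14, 2026 + 10 days = Feb 24, 2026.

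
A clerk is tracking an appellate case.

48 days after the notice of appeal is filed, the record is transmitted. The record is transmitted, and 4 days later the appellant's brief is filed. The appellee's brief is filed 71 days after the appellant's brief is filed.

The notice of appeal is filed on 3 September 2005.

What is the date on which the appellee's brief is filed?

The notice of appeal is filed: Sep 3, 2005.
The record is transmitted: Sep 3, 2005 + 48 days = Oct 21, 2005.
The appellant's brief is filed: Oct 21, 2005 + 4 days = Oct 25, 2005.
The appellee's brief is filed: Oct 25, 2005 + 71 days = Jan 4, 2006.

4 January 2006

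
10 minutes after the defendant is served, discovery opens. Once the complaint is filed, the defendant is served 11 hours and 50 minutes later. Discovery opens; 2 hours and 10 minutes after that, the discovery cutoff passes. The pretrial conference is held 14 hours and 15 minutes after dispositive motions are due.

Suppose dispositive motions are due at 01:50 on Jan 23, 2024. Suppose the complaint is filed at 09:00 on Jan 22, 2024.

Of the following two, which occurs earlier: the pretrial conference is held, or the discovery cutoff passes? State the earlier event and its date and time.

The discovery cutoff passes — 23:10 on Jan 22, 2024

Dispositive motions are due: 01:50 Jan 23, 2024.
The pretrial conference is held: 01:50 Jan 23, 2024 + 14h15m = 16:05 Jan 23, 2024.
The complaint is filed: 09:00 Jan 22, 2024.
The defendant is served: 09:00 Jan 22, 2024 + 11h50m = 20:50 Jan 22, 2024.
Discovery opens: 20:50 Jan 22, 2024 + 10m = 21:00 Jan 22, 2024.
The discovery cutoff passes: 21:00 Jan 22, 2024 + 2h10m = 23:10 Jan 22, 2024.
Comparing: the pretrial conference is held at 16:05 Jan 23, 2024 vs the discovery cutoff passes at 23:10 Jan 22, 2024. Earlier: the discovery cutoff passes.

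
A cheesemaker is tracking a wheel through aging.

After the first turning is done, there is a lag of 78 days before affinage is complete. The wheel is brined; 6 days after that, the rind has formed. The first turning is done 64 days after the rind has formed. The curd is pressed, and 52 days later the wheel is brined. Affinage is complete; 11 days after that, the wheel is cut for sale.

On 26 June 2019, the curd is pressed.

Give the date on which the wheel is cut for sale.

The curd is pressed: Jun 26, 2019.
The wheel is brined: Jun 26, 2019 + 52 days = Aug 17, 2019.
The rind has formed: Aug 17, 2019 + 6 days = Aug 23, 2019.
The first turning is done: Aug 23, 2019 + 64 days = Oct 26, 2019.
Affinage is complete: Oct 26, 2019 + 78 days = Jan 12, 2020.
The wheel is cut for sale: Jan 12, 2020 + 11 days = Jan 23, 2020.

23 January 2020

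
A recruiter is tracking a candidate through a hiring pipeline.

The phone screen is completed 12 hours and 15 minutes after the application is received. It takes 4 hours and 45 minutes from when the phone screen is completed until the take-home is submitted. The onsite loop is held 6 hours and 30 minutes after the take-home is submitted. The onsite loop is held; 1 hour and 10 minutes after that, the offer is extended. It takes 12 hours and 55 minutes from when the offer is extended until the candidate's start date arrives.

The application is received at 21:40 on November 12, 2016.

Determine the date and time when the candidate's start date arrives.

The application is received: 21:40 Nov 12, 2016.
The phone screen is completed: 21:40 Nov 12, 2016 + 12h15m = 09:55 Nov 13, 2016.
The take-home is submitted: 09:55 Nov 13, 2016 + 4h45m = 14:40 Nov 13, 2016.
The onsite loop is held: 14:40 Nov 13, 2016 + 6h30m = 21:10 Nov 13, 2016.
The offer is extended: 21:10 Nov 13, 2016 + 1h10m = 22:20 Nov 13, 2016.
The candidate's start date arrives: 22:20 Nov 13, 2016 + 12h55m = 11:15 Nov 14, 2016.

11:15 on November 14, 2016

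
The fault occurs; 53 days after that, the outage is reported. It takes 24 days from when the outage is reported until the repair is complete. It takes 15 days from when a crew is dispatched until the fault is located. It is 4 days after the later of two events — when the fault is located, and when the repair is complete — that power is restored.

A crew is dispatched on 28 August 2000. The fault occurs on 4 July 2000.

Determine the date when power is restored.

23 September 2000

A crew is dispatched: Aug 28, 2000.
The fault is located: Aug 28, 2000 + 15 days = Sep 12, 2000.
The fault occurs: Jul 4, 2000.
The outage is reported: Jul 4, 2000 + 53 days = Aug 26, 2000.
The repair is complete: Aug 26, 2000 + 24 days = Sep 19, 2000.
Both prerequisites met — the fault is located (Sep 12, 2000), the repair is complete (Sep 19, 2000); the later is Sep 19, 2000.
Power is restored: Sep 19, 2000 + 4 days = Sep 23, 2000.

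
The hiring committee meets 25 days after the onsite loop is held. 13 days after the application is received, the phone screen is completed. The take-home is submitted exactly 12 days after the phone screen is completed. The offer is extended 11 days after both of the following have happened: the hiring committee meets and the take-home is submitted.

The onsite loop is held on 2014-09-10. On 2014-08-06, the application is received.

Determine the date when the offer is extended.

The onsite loop is held: Sep 10, 2014.
The hiring committee meets: Sep 10, 2014 + 25 days = Oct 5, 2014.
The application is received: Aug 6, 2014.
The phone screen is completed: Aug 6, 2014 + 13 days = Aug 19, 2014.
The take-home is submitted: Aug 19, 2014 + 12 days = Aug 31, 2014.
Both prerequisites met — the hiring committee meets (Oct 5, 2014), the take-home is submitted (Aug 31, 2014); the later is Oct 5, 2014.
The offer is extended: Oct 5, 2014 + 11 days = Oct 16, 2014.

2014-10-16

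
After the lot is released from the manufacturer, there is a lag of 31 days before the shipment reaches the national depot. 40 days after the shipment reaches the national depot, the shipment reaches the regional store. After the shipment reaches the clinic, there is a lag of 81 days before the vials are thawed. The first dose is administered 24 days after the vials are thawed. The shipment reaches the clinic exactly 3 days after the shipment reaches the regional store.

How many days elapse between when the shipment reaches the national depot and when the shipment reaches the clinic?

Causal path: the shipment reaches the national depot → the shipment reaches the regional store → the shipment reaches the clinic.
Total delay along the path: 40 + 3 = 43 days.

43 days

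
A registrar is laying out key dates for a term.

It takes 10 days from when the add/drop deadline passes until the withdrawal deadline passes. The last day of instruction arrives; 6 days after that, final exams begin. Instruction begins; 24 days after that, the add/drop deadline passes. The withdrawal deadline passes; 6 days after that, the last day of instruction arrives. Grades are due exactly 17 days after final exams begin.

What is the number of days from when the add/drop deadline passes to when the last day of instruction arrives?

16 days

Causal path: the add/drop deadline passes → the withdrawal deadline passes → the last day of instruction arrives.
Total delay along the path: 10 + 6 = 16 days.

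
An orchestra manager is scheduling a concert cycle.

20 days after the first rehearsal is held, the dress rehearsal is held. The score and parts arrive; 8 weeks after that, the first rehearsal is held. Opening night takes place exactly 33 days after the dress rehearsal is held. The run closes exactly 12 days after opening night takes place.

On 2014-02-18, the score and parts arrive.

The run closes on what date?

The score and parts arrive: Feb 18, 2014.
The first rehearsal is held: Feb 18, 2014 + 8 weeks = Apr 15, 2014.
The dress rehearsal is held: Apr 15, 2014 + 20 days = May 5, 2014.
Opening night takes place: May 5, 2014 + 33 days = Jun 7, 2014.
The run closes: Jun 7, 2014 + 12 days = Jun 19, 2014.

2014-06-19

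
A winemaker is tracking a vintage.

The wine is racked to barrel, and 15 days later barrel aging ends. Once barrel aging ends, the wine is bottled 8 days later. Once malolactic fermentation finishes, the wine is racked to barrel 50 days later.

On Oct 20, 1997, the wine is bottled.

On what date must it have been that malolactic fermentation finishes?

Aug 8, 1997

The wine is bottled: Oct 20, 1997.
Barrel aging ends: Oct 20, 1997 − 8 days = Oct 12, 1997.
The wine is racked to barrel: Oct 12, 1997 − 15 days = Sep 27, 1997.
Malolactic fermentation finishes: Sep 27, 1997 − 50 days = Aug 8, 1997.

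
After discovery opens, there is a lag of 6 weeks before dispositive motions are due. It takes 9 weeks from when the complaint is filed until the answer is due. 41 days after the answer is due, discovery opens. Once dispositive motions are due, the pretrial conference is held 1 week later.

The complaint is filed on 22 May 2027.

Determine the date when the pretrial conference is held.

22 October 2027

The complaint is filed: May 22, 2027.
The answer is due: May 22, 2027 + 9 weeks = Jul 24, 2027.
Discovery opens: Jul 24, 2027 + 41 days = Sep 3, 2027.
Dispositive motions are due: Sep 3, 2027 + 6 weeks = Oct 15, 2027.
The pretrial conference is held: Oct 15, 2027 + 1 week = Oct 22, 2027.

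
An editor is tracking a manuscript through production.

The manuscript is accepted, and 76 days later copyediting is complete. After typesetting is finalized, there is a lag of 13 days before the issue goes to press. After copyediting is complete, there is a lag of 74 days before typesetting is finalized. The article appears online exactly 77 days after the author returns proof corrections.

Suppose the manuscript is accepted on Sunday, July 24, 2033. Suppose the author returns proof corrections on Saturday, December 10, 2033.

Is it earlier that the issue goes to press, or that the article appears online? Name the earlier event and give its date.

The issue goes to press — Tuesday, January 3, 2034

The manuscript is accepted: Jul 24, 2033.
Copyediting is complete: Jul 24, 2033 + 76 days = Oct 8, 2033.
Typesetting is finalized: Oct 8, 2033 + 74 days = Dec 21, 2033.
The issue goes to press: Dec 21, 2033 + 13 days = Jan 3, 2034.
The author returns proof corrections: Dec 10, 2033.
The article appears online: Dec 10, 2033 + 77 days = Feb 25, 2034.
Comparing: the issue goes to press on Jan 3, 2034 vs the article appears online on Feb 25, 2034. Earlier: the issue goes to press.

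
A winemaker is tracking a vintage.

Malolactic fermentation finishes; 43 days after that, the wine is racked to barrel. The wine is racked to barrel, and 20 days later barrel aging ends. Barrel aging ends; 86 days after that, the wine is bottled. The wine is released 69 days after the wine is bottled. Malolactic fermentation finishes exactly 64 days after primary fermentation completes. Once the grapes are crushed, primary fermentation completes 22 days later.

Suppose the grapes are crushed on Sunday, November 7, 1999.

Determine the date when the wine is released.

Wednesday, September 6, 2000

The grapes are crushed: Nov 7, 1999.
Primary fermentation completes: Nov 7, 1999 + 22 days = Nov 29, 1999.
Malolactic fermentation finishes: Nov 29, 1999 + 64 days = Feb 1, 2000.
The wine is racked to barrel: Feb 1, 2000 + 43 days = Mar 15, 2000.
Barrel aging ends: Mar 15, 2000 + 20 days = Apr 4, 2000.
The wine is bottled: Apr 4, 2000 + 86 days = Jun 29, 2000.
The wine is released: Jun 29, 2000 + 69 days = Sep 6, 2000.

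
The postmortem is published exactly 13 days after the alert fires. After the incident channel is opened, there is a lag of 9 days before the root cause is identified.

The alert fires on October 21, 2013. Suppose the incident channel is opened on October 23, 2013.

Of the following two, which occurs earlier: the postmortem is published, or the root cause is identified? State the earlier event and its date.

The alert fires: Oct 21, 2013.
The postmortem is published: Oct 21, 2013 + 13 days = Nov 3, 2013.
The incident channel is opened: Oct 23, 2013.
The root cause is identified: Oct 23, 2013 + 9 days = Nov 1, 2013.
Comparing: the postmortem is published on Nov 3, 2013 vs the root cause is identified on Nov 1, 2013. Earlier: the root cause is identified.

The root cause is identified — November 1, 2013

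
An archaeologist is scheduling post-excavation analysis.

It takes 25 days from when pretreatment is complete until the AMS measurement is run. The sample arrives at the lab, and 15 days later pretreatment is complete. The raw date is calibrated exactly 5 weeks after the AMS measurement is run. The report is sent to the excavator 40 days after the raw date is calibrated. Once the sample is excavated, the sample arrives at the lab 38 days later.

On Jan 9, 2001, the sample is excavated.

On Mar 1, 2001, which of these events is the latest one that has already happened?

The sample is excavated: Jan 9, 2001.
The sample arrives at the lab: Jan 9, 2001 + 38 days = Feb 16, 2001.
Pretreatment is complete: Feb 16, 2001 + 15 days = Mar 3, 2001.
The AMS measurement is run: Mar 3, 2001 + 25 days = Mar 28, 2001.
The raw date is calibrated: Mar 28, 2001 + 5 weeks = May 2, 2001.
The report is sent to the excavator: May 2, 2001 + 40 days = Jun 11, 2001.
Mar 1, 2001 falls between when the sample arrives at the lab (Feb 16, 2001) and when pretreatment is complete (Mar 3, 2001).

The sample arrives at the lab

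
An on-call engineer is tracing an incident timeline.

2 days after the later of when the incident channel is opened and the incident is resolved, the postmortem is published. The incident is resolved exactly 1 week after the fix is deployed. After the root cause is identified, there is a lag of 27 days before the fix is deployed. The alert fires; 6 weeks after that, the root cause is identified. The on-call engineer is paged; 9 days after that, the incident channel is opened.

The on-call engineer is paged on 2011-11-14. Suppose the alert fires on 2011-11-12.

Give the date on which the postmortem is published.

2012-01-29

The on-call engineer is paged: Nov 14, 2011.
The incident channel is opened: Nov 14, 2011 + 9 days = Nov 23, 2011.
The alert fires: Nov 12, 2011.
The root cause is identified: Nov 12, 2011 + 6 weeks = Dec 24, 2011.
The fix is deployed: Dec 24, 2011 + 27 days = Jan 20, 2012.
The incident is resolved: Jan 20, 2012 + 1 week = Jan 27, 2012.
Both prerequisites met — the incident channel is opened (Nov 23, 2011), the incident is resolved (Jan 27, 2012); the later is Jan 27, 2012.
The postmortem is published: Jan 27, 2012 + 2 days = Jan 29, 2012.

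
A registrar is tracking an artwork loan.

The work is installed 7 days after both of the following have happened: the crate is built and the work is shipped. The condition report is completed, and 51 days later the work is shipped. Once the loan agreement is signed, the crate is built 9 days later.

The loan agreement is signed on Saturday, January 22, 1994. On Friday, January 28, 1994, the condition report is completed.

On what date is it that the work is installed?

Sunday, March 27, 1994

The loan agreement is signed: Jan 22, 1994.
The crate is built: Jan 22, 1994 + 9 days = Jan 31, 1994.
The condition report is completed: Jan 28, 1994.
The work is shipped: Jan 28, 1994 + 51 days = Mar 20, 1994.
Both prerequisites met — the crate is built (Jan 31, 1994), the work is shipped (Mar 20, 1994); the later is Mar 20, 1994.
The work is installed: Mar 20, 1994 + 7 days = Mar 27, 1994.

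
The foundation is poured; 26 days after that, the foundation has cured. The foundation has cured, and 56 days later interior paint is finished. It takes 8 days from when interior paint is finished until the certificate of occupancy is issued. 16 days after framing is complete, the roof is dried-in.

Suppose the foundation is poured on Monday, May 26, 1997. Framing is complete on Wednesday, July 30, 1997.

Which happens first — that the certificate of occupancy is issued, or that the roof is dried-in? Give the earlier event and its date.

The foundation is poured: May 26, 1997.
The foundation has cured: May 26, 1997 + 26 days = Jun 21, 1997.
Interior paint is finished: Jun 21, 1997 + 56 days = Aug 16, 1997.
The certificate of occupancy is issued: Aug 16, 1997 + 8 days = Aug 24, 1997.
Framing is complete: Jul 30, 1997.
The roof is dried-in: Jul 30, 1997 + 16 days = Aug 15, 1997.
Comparing: the certificate of occupancy is issued on Aug 24, 1997 vs the roof is dried-in on Aug 15, 1997. Earlier: the roof is dried-in.

The roof is dried-in — Friday, August 15, 1997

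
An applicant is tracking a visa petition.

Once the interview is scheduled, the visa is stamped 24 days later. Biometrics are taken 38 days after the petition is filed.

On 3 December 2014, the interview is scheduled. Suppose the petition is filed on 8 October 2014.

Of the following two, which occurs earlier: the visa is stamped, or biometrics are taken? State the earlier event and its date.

Biometrics are taken — 15 November 2014

The interview is scheduled: Dec 3, 2014.
The visa is stamped: Dec 3, 2014 + 24 days = Dec 27, 2014.
The petition is filed: Oct 8, 2014.
Biometrics are taken: Oct 8, 2014 + 38 days = Nov 15, 2014.
Comparing: the visa is stamped on Dec 27, 2014 vs biometrics are taken on Nov 15, 2014. Earlier: biometrics are taken.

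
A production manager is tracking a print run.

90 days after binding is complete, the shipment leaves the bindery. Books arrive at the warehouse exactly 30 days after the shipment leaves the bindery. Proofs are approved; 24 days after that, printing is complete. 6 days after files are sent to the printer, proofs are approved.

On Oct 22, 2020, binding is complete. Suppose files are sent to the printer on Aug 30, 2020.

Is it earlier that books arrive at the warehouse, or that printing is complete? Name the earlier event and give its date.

Printing is complete — Sep 29, 2020

Binding is complete: Oct 22, 2020.
The shipment leaves the bindery: Oct 22, 2020 + 90 days = Jan 20, 2021.
Books arrive at the warehouse: Jan 20, 2021 + 30 days = Feb 19, 2021.
Files are sent to the printer: Aug 30, 2020.
Proofs are approved: Aug 30, 2020 + 6 days = Sep 5, 2020.
Printing is complete: Sep 5, 2020 + 24 days = Sep 29, 2020.
Comparing: books arrive at the warehouse on Feb 19, 2021 vs printing is complete on Sep 29, 2020. Earlier: printing is complete.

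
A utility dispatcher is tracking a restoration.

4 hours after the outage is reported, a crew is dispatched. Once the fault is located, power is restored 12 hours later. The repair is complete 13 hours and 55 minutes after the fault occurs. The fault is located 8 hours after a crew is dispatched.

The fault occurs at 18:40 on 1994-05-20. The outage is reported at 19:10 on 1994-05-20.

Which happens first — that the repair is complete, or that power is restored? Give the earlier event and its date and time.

The repair is complete — 08:35 on 1994-05-21

The fault occurs: 18:40 May 20, 1994.
The repair is complete: 18:40 May 20, 1994 + 13h55m = 08:35 May 21, 1994.
The outage is reported: 19:10 May 20, 1994.
A crew is dispatched: 19:10 May 20, 1994 + 4h = 23:10 May 20, 1994.
The fault is located: 23:10 May 20, 1994 + 8h = 07:10 May 21, 1994.
Power is restored: 07:10 May 21, 1994 + 12h = 19:10 May 21, 1994.
Comparing: the repair is complete at 08:35 May 21, 1994 vs power is restored at 19:10 May 21, 1994. Earlier: the repair is complete.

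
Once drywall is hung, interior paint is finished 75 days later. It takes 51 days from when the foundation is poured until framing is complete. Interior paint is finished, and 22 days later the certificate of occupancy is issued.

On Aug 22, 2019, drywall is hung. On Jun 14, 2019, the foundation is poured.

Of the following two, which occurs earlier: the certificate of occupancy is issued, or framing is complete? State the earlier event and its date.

Framing is complete — Aug 4, 2019

Drywall is hung: Aug 22, 2019.
Interior paint is finished: Aug 22, 2019 + 75 days = Nov 5, 2019.
The certificate of occupancy is issued: Nov 5, 2019 + 22 days = Nov 27, 2019.
The foundation is poured: Jun 14, 2019.
Framing is complete: Jun 14, 2019 + 51 days = Aug 4, 2019.
Comparing: the certificate of occupancy is issued on Nov 27, 2019 vs framing is complete on Aug 4, 2019. Earlier: framing is complete.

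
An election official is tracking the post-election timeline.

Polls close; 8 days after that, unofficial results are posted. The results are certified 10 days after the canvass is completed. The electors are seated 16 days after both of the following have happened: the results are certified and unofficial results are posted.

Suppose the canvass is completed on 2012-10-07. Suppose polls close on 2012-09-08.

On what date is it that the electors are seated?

2012-11-02

The canvass is completed: Oct 7, 2012.
The results are certified: Oct 7, 2012 + 10 days = Oct 17, 2012.
Polls close: Sep 8, 2012.
Unofficial results are posted: Sep 8, 2012 + 8 days = Sep 16, 2012.
Both prerequisites met — the results are certified (Oct 17, 2012), unofficial results are posted (Sep 16, 2012); the later is Oct 17, 2012.
The electors are seated: Oct 17, 2012 + 16 days = Nov 2, 2012.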